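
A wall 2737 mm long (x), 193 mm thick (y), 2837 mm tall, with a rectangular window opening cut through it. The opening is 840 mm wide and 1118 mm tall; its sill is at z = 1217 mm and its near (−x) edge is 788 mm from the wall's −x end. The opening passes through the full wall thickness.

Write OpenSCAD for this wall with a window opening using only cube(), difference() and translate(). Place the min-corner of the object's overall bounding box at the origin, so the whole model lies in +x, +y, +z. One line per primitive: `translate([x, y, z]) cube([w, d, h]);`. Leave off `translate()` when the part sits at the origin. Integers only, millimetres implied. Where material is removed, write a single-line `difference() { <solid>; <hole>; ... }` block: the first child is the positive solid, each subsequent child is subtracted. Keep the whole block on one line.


difference() { cube([2737, 193, 2837]); translate([788, 0, 1217]) cube([840, 193, 1118]); }


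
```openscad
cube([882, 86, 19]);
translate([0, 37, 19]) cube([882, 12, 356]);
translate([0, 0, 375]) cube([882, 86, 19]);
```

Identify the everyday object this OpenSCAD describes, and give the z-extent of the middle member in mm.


An I-beam. The web height is 356 mm.

Two wide flanges with a thin centred web — an I-beam. Overall 394 mm minus two 19 mm flanges gives a web of 394 − 2·19 = 356 mm.


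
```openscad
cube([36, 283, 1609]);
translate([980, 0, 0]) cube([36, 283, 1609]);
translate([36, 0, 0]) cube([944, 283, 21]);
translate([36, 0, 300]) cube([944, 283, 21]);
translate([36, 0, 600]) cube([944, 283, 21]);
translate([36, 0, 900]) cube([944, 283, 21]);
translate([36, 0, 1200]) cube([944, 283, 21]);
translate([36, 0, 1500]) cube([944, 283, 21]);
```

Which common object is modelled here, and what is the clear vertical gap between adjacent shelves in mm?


A bookshelf. The clear shelf gap is 279 mm.

Two tall side panels with 6 horizontal boards between them — a bookshelf. The first two shelf undersides are at z = 0 and z = 300; with shelf thickness 21, the clear gap is 300 − 0 − 21 = 279 mm.


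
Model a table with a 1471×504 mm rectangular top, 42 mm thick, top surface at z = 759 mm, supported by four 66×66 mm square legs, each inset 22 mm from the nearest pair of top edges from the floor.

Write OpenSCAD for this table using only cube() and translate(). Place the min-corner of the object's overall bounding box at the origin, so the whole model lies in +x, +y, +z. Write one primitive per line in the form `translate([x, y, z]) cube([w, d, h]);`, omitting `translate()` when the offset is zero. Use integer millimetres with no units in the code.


translate([0, 0, 717]) cube([1471, 504, 42]);
translate([22, 22, 0]) cube([66, 66, 717]);
translate([1383, 22, 0]) cube([66, 66, 717]);
translate([22, 416, 0]) cube([66, 66, 717]);
translate([1383, 416, 0]) cube([66, 66, 717]);


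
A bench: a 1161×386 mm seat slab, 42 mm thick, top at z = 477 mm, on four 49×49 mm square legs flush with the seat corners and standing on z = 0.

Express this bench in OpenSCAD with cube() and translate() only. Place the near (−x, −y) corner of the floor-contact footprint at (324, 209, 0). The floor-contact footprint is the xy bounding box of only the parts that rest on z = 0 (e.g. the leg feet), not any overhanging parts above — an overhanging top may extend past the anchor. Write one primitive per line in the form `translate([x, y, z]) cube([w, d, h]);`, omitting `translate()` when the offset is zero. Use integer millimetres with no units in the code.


translate([324, 209, 435]) cube([1161, 386, 42]);
translate([324, 209, 0]) cube([49, 49, 435]);
translate([324, 546, 0]) cube([49, 49, 435]);
translate([1436, 209, 0]) cube([49, 49, 435]);
translate([1436, 546, 0]) cube([49, 49, 435]);


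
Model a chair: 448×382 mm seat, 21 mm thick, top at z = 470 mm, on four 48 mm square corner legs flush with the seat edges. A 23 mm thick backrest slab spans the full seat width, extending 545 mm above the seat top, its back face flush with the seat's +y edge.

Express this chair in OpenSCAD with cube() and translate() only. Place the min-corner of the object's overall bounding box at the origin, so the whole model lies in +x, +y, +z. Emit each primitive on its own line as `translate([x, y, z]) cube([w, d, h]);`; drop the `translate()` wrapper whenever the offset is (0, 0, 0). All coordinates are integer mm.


translate([0, 0, 449]) cube([448, 382, 21]);
cube([48, 48, 449]);
translate([400, 0, 0]) cube([48, 48, 449]);
translate([0, 334, 0]) cube([48, 48, 449]);
translate([400, 334, 0]) cube([48, 48, 449]);
translate([0, 359, 470]) cube([448, 23, 545]);


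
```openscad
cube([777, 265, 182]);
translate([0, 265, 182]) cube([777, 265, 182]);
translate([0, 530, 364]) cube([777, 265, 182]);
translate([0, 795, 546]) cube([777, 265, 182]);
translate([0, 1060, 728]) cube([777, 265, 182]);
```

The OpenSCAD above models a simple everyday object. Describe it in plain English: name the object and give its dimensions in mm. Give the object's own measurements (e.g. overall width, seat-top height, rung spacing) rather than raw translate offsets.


A straight staircase of 5 solid steps. Each step is 777 mm wide (x), 265 mm deep (y, the going) and 182 mm tall (the rise). The first step rests on the floor; each subsequent step sits one going further in +y and one rise higher in +z, directly behind and above the previous step with no overlap.


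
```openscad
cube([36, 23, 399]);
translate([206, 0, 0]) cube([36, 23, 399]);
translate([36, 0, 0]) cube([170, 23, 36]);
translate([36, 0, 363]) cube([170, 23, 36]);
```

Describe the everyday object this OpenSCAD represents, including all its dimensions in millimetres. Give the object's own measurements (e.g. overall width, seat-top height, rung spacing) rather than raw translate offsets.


A rectangular picture frame lying in the x–z plane (depth along y). The opening is 170 mm wide (x) by 327 mm tall (z), surrounded by a border 36 mm wide on all four sides. The frame is 23 mm deep and is made of two full-height vertical stiles with two horizontal rails fitted between them.


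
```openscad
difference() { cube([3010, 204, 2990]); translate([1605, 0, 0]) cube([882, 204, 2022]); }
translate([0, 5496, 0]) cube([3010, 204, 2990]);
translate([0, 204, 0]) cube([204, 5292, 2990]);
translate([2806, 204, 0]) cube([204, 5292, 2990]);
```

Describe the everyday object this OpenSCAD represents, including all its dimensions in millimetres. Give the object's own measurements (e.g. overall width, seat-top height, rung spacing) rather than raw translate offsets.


A single room: four walls, each 2990 mm tall and 204 mm thick, enclosing an outside footprint 3010×5700 mm (x × y), no floor or roof. The front and back walls (−y and +y sides) run the full x-width; the side walls fit between their inner faces. A door opening 882 mm wide and 2022 mm tall is cut through the front wall from the floor up, its −x edge 1605 mm from the wall's −x end.


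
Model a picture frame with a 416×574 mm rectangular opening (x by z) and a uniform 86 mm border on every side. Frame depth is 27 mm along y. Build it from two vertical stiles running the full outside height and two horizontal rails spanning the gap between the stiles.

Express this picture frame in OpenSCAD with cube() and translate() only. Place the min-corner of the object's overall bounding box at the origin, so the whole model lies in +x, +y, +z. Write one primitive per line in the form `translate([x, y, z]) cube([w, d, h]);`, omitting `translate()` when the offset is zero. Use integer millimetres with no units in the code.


cube([86, 27, 746]);
translate([502, 0, 0]) cube([86, 27, 746]);
translate([86, 0, 0]) cube([416, 27, 86]);
translate([86, 0, 660]) cube([416, 27, 86]);


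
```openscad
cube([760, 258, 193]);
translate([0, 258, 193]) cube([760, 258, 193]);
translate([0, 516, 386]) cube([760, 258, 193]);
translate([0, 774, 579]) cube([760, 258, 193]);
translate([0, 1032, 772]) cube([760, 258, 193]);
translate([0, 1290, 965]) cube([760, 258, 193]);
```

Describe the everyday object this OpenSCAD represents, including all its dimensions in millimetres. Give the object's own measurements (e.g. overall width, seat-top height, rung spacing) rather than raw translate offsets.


A straight staircase of 6 solid steps. Each step is 760 mm wide (x), 258 mm deep (y, the going) and 193 mm tall (the rise). The first step rests on the floor; each subsequent step sits one going further in +y and one rise higher in +z, directly behind and above the previous step with no overlap.


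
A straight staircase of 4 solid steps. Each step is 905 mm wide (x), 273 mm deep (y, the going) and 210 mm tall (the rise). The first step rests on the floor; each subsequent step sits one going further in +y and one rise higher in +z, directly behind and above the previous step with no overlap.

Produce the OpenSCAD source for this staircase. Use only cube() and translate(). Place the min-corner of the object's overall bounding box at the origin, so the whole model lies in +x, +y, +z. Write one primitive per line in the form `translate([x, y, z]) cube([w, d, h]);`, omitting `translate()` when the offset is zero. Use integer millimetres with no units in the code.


cube([905, 273, 210]);
translate([0, 273, 210]) cube([905, 273, 210]);
translate([0, 546, 420]) cube([905, 273, 210]);
translate([0, 819, 630]) cube([905, 273, 210]);


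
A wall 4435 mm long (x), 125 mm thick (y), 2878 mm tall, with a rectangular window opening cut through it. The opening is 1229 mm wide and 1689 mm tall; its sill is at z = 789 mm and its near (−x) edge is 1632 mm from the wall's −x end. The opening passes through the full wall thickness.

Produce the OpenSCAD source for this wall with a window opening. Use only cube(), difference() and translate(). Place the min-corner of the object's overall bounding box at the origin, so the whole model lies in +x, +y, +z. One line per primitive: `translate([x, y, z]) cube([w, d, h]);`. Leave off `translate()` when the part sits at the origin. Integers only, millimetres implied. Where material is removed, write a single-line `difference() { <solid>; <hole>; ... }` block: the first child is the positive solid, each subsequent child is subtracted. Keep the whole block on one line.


difference() { cube([4435, 125, 2878]); translate([1632, 0, 789]) cube([1229, 125, 1689]); }


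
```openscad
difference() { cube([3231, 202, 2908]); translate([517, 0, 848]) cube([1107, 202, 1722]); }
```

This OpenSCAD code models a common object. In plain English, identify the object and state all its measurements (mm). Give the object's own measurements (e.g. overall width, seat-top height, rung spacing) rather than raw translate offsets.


A wall 3231 mm long (x), 202 mm thick (y), 2908 mm tall, with a rectangular window opening cut through it. The opening is 1107 mm wide and 1722 mm tall; its sill is at z = 848 mm and its near (−x) edge is 517 mm from the wall's −x end. The opening passes through the full wall thickness.


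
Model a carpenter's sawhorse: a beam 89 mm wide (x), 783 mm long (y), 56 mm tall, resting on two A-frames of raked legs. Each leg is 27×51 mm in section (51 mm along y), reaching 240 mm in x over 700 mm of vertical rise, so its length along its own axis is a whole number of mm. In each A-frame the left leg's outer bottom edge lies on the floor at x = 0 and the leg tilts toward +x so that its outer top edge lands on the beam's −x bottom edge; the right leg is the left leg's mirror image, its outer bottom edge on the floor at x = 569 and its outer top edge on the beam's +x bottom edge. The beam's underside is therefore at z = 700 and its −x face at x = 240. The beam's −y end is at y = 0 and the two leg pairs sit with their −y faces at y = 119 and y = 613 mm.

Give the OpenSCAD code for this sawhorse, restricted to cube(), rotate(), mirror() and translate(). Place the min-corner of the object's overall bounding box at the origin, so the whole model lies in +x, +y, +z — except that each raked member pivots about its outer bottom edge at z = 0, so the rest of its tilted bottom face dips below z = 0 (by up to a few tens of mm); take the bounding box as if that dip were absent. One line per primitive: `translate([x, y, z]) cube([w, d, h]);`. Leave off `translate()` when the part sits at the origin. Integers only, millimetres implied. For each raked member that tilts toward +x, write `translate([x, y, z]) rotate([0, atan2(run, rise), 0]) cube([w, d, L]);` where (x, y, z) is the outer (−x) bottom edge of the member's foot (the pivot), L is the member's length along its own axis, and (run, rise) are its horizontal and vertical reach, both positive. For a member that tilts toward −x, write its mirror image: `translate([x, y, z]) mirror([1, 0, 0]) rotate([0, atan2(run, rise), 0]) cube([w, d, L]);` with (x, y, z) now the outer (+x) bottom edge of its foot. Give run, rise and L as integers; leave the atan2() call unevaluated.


translate([240, 0, 700]) cube([89, 783, 56]);
translate([0, 119, 0]) rotate([0, atan2(240, 700), 0]) cube([27, 51, 740]);
translate([569, 119, 0]) mirror([1, 0, 0]) rotate([0, atan2(240, 700), 0]) cube([27, 51, 740]);
translate([0, 613, 0]) rotate([0, atan2(240, 700), 0]) cube([27, 51, 740]);
translate([569, 613, 0]) mirror([1, 0, 0]) rotate([0, atan2(240, 700), 0]) cube([27, 51, 740]);


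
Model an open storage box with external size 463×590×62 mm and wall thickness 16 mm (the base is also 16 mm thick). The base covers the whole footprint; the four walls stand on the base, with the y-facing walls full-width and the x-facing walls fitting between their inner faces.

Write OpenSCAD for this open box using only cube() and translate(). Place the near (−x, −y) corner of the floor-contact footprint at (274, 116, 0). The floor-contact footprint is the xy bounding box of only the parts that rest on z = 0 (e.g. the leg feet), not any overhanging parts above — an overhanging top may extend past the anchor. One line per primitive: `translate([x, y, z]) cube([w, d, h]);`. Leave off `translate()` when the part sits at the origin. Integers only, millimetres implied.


translate([274, 116, 0]) cube([463, 590, 16]);
translate([274, 116, 16]) cube([463, 16, 46]);
translate([274, 690, 16]) cube([463, 16, 46]);
translate([274, 132, 16]) cube([16, 558, 46]);
translate([721, 132, 16]) cube([16, 558, 46]);


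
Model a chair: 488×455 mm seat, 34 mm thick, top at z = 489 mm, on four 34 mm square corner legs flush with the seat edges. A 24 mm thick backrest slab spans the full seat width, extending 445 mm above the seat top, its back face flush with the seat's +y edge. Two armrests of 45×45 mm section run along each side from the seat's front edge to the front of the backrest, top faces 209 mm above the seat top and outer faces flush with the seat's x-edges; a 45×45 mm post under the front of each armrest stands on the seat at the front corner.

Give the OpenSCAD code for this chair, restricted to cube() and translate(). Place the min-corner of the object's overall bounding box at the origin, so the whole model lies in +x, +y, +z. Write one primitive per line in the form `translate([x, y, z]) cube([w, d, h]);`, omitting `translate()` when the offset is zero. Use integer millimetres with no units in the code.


// leg_h = 489 - 34 = 455
// arm post h = 209 - 45 = 164
translate([0, 0, 455]) cube([488, 455, 34]);
cube([34, 34, 455]);
translate([454, 0, 0]) cube([34, 34, 455]);
translate([0, 421, 0]) cube([34, 34, 455]);
translate([454, 421, 0]) cube([34, 34, 455]);
translate([0, 431, 489]) cube([488, 24, 445]);
translate([0, 0, 653]) cube([45, 431, 45]);
translate([443, 0, 653]) cube([45, 431, 45]);
translate([0, 0, 489]) cube([45, 45, 164]);
translate([443, 0, 489]) cube([45, 45, 164]);


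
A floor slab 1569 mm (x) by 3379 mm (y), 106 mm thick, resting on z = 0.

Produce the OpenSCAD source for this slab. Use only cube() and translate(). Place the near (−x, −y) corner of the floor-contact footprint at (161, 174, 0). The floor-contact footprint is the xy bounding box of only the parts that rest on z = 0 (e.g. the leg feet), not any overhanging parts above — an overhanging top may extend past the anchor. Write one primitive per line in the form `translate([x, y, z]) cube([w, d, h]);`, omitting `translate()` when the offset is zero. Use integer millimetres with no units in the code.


translate([161, 174, 0]) cube([1569, 3379, 106]);


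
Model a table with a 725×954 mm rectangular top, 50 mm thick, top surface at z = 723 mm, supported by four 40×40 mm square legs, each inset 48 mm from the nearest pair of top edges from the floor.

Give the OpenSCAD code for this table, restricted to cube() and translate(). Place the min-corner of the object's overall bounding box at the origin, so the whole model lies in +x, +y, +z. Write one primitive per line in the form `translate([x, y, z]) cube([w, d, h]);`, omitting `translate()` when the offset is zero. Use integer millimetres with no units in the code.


translate([0, 0, 673]) cube([725, 954, 50]);
translate([48, 48, 0]) cube([40, 40, 673]);
translate([637, 48, 0]) cube([40, 40, 673]);
translate([48, 866, 0]) cube([40, 40, 673]);
translate([637, 866, 0]) cube([40, 40, 673]);


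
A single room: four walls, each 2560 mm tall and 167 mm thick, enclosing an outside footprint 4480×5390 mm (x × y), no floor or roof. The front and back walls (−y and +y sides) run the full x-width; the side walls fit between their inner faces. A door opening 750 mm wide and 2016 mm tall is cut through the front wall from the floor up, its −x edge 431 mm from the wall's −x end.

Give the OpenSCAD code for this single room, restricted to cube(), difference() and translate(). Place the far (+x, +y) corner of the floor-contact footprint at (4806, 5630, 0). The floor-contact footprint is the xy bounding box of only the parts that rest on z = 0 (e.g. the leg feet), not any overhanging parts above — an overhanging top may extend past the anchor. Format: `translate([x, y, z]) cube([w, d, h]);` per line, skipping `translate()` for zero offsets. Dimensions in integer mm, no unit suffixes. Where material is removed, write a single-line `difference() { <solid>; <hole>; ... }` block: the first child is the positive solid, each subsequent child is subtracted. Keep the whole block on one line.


difference() { translate([326, 240, 0]) cube([4480, 167, 2560]); translate([757, 240, 0]) cube([750, 167, 2016]); }
translate([326, 5463, 0]) cube([4480, 167, 2560]);
translate([326, 407, 0]) cube([167, 5056, 2560]);
translate([4639, 407, 0]) cube([167, 5056, 2560]);


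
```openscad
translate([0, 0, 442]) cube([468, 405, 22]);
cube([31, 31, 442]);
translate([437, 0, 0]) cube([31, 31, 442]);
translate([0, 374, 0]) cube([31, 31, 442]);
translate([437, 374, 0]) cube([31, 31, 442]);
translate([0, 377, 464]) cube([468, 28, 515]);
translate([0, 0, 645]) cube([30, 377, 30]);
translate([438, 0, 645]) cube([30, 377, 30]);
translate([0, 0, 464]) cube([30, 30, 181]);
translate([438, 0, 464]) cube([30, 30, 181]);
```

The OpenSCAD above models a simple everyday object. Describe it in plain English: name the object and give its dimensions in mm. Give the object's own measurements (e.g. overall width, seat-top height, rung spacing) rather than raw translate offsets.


A chair. The seat is a 468×405×22 mm slab with its top at z = 464 mm, on four 31×31 mm corner legs (flush with the seat edges, standing on z = 0). A flat backrest 28 mm thick, 515 mm tall, spans the full seat width and rises from the seat top along its +y edge, rear face flush with the rear of the seat. Two armrests of 30×30 mm section run along each side from the seat's front edge to the front of the backrest, top faces 211 mm above the seat top and outer faces flush with the seat's x-edges; a 30×30 mm post under the front of each armrest stands on the seat at the front corner.


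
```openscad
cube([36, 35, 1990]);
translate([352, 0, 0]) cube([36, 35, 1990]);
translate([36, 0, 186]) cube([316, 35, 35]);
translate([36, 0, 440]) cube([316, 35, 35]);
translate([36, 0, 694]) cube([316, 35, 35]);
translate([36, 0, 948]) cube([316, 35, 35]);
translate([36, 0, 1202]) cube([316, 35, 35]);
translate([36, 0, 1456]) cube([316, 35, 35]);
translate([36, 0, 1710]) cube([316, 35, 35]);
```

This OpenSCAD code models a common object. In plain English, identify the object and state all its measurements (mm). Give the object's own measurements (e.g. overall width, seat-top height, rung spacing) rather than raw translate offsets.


A straight ladder. Two 36×35 mm vertical rails, 1990 mm tall, stand 388 mm apart (outside-to-outside) with their front faces coplanar on the −y side. 7 rungs, each 35 mm deep and 35 mm tall, span between the inner faces of the rails, front faces flush with the rails. The lowest rung's underside is at z = 186 mm and rungs are spaced 254 mm apart (underside to underside).


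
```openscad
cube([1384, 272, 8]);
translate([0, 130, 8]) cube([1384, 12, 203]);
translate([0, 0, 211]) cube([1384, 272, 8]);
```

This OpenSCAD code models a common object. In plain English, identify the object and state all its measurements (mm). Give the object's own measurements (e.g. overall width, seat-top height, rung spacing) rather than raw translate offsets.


An I-beam lying along x, 1384 mm long. Overall section height 219 mm. Two flanges 272 mm wide (y) and 8 mm thick, one on the floor and one at the top; a web 12 mm thick runs between them, centred on the flange width.


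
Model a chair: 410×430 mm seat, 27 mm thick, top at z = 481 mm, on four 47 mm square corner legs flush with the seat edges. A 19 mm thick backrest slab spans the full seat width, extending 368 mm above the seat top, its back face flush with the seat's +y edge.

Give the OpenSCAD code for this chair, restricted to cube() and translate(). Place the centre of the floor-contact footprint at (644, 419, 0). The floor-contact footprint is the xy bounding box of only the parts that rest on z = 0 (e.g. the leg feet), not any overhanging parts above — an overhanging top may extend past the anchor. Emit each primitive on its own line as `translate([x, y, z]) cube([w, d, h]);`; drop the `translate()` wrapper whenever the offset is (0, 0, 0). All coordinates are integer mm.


translate([439, 204, 454]) cube([410, 430, 27]);
translate([439, 204, 0]) cube([47, 47, 454]);
translate([802, 204, 0]) cube([47, 47, 454]);
translate([439, 587, 0]) cube([47, 47, 454]);
translate([802, 587, 0]) cube([47, 47, 454]);
translate([439, 615, 481]) cube([410, 19, 368]);


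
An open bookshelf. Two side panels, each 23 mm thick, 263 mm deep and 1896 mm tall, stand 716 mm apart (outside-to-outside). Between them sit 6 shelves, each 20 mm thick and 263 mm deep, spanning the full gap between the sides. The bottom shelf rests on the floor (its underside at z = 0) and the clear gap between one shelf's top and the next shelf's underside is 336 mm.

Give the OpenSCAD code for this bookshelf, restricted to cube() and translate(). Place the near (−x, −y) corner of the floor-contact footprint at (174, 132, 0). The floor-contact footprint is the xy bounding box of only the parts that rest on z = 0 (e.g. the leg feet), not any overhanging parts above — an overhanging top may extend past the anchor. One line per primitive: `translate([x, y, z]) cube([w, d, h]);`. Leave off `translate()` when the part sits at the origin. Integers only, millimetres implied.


translate([174, 132, 0]) cube([23, 263, 1896]);
translate([867, 132, 0]) cube([23, 263, 1896]);
translate([197, 132, 0]) cube([670, 263, 20]);
translate([197, 132, 356]) cube([670, 263, 20]);
translate([197, 132, 712]) cube([670, 263, 20]);
translate([197, 132, 1068]) cube([670, 263, 20]);
translate([197, 132, 1424]) cube([670, 263, 20]);
translate([197, 132, 1780]) cube([670, 263, 20]);


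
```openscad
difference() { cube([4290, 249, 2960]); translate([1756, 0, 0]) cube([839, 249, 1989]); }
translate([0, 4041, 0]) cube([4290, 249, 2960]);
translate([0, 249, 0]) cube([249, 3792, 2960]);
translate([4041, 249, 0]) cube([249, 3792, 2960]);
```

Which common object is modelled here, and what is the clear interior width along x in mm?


A single room. The interior width is 3792 mm.

Four walls enclosing a rectangle with a door in the front wall — a room. Outside width 4290 minus two 249 mm walls gives 3792 mm.


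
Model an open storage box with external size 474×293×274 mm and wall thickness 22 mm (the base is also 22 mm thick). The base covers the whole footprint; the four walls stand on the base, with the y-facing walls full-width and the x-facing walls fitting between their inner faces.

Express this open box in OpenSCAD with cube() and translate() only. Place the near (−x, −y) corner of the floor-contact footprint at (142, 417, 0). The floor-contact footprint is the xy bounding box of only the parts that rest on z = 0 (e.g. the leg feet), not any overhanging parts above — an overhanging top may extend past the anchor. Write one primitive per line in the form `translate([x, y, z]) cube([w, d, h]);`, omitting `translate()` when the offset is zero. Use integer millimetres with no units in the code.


translate([142, 417, 0]) cube([474, 293, 22]);
translate([142, 417, 22]) cube([474, 22, 252]);
translate([142, 688, 22]) cube([474, 22, 252]);
translate([142, 439, 22]) cube([22, 249, 252]);
translate([594, 439, 22]) cube([22, 249, 252]);


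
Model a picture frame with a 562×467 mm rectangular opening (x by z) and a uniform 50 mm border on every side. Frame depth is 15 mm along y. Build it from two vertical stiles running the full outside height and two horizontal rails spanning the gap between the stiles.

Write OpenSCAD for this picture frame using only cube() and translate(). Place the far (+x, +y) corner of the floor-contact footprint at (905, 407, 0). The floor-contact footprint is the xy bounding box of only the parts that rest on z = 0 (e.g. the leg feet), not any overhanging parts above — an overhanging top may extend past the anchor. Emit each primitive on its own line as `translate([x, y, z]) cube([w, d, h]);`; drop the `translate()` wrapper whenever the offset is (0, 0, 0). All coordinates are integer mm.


translate([243, 392, 0]) cube([50, 15, 567]);
translate([855, 392, 0]) cube([50, 15, 567]);
translate([293, 392, 0]) cube([562, 15, 50]);
translate([293, 392, 517]) cube([562, 15, 50]);


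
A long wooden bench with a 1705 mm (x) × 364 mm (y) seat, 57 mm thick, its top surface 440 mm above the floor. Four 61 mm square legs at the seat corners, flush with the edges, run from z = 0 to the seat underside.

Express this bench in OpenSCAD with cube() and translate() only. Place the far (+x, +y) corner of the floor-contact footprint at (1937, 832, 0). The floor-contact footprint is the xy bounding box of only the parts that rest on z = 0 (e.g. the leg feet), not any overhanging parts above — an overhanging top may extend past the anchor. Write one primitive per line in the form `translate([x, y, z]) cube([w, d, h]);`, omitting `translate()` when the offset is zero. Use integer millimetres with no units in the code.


// leg_h = 440 − 57 = 383
translate([232, 468, 383]) cube([1705, 364, 57]);
translate([232, 468, 0]) cube([61, 61, 383]);
translate([232, 771, 0]) cube([61, 61, 383]);
translate([1876, 468, 0]) cube([61, 61, 383]);
translate([1876, 771, 0]) cube([61, 61, 383]);


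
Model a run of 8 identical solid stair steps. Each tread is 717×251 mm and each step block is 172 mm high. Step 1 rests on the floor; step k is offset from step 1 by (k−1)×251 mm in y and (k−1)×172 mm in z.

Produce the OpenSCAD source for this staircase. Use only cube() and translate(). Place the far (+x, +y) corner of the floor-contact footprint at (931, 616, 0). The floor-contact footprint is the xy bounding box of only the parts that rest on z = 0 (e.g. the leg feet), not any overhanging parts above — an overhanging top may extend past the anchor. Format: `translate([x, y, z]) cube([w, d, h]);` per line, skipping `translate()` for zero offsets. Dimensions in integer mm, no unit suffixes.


translate([214, 365, 0]) cube([717, 251, 172]);
translate([214, 616, 172]) cube([717, 251, 172]);
translate([214, 867, 344]) cube([717, 251, 172]);
translate([214, 1118, 516]) cube([717, 251, 172]);
translate([214, 1369, 688]) cube([717, 251, 172]);
translate([214, 1620, 860]) cube([717, 251, 172]);
translate([214, 1871, 1032]) cube([717, 251, 172]);
translate([214, 2122, 1204]) cube([717, 251, 172]);


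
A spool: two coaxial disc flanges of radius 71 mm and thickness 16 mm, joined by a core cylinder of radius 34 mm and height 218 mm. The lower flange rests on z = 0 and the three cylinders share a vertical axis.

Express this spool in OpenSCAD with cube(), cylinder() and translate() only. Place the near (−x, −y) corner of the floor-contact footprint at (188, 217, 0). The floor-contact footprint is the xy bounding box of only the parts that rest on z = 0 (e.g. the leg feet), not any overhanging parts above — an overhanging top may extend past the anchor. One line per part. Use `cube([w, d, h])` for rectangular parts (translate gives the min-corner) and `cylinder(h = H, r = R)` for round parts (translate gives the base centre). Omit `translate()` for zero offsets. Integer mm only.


translate([259, 288, 0]) cylinder(h = 16, r = 71);
translate([259, 288, 16]) cylinder(h = 218, r = 34);
translate([259, 288, 234]) cylinder(h = 16, r = 71);


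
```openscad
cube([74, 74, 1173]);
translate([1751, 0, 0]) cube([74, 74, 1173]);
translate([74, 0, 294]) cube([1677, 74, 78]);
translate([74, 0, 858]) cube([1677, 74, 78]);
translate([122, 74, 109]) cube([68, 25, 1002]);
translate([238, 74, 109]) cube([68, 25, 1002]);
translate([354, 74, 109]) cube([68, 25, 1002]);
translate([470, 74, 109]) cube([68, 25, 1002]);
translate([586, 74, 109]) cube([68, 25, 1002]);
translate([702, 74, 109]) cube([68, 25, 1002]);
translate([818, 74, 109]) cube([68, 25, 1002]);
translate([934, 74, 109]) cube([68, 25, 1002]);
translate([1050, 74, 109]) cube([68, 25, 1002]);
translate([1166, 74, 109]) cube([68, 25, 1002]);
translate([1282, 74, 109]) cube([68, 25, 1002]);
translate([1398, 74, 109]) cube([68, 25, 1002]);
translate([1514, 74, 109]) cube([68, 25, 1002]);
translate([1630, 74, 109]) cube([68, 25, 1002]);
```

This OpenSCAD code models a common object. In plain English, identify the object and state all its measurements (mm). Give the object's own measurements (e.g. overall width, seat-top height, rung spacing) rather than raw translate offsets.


A fence section. Two 74×74 mm posts, 1173 mm tall, stand on the floor with a clear span of 1677 mm between their inner faces. Two horizontal rails of 74×78 mm section span the gap between the posts with their undersides at z = 294 mm and z = 858 mm, flush with the posts' −y face. 14 pickets, each 68 mm wide, 25 mm thick and 1002 mm tall, are fixed to the +y face of the rails with their bottoms at z = 109 mm, spaced across the span with a 48 mm gap after the −x post and between neighbouring pickets, with 53 mm left before the +x post.


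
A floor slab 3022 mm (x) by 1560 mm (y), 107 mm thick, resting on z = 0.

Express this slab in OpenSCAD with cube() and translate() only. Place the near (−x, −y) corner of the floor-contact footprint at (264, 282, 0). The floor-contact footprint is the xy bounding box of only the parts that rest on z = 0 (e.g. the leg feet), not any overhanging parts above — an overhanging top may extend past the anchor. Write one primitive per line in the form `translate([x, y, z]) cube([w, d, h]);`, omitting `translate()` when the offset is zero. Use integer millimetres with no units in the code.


translate([264, 282, 0]) cube([3022, 1560, 107]);


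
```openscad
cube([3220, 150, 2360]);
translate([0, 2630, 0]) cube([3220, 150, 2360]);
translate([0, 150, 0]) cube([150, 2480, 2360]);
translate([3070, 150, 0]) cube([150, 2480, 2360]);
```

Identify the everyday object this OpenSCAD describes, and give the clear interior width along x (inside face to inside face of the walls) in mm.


A house (or room) frame. The interior width is 2920 mm.

Four 2360 mm walls enclosing a rectangle with no floor or roof — a room or house frame. Outside width is 3220 mm and wall thickness is 150 mm, so the interior width is 3220 − 2 × 150 = 2920 mm.


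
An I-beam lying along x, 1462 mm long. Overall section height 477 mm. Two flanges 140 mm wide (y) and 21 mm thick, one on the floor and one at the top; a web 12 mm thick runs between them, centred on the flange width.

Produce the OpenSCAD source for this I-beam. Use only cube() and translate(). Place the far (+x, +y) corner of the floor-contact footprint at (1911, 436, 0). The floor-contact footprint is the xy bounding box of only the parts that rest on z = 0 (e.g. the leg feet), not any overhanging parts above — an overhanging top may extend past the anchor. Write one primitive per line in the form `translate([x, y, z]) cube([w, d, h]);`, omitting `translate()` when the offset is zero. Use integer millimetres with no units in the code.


translate([449, 296, 0]) cube([1462, 140, 21]);
translate([449, 360, 21]) cube([1462, 12, 435]);
translate([449, 296, 456]) cube([1462, 140, 21]);


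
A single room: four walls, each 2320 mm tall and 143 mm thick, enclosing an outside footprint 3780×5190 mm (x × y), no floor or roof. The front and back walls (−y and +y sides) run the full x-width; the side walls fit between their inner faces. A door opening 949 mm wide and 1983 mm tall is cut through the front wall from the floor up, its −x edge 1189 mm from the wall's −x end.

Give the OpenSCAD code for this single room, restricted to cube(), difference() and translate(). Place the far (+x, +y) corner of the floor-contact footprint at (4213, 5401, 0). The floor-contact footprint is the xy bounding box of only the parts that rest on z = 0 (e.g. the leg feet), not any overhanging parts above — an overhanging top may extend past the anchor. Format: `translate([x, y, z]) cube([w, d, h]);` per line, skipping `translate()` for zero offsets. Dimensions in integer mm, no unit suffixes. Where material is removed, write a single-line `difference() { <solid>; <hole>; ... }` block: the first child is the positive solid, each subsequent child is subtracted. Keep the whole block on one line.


difference() { translate([433, 211, 0]) cube([3780, 143, 2320]); translate([1622, 211, 0]) cube([949, 143, 1983]); }
translate([433, 5258, 0]) cube([3780, 143, 2320]);
translate([433, 354, 0]) cube([143, 4904, 2320]);
translate([4070, 354, 0]) cube([143, 4904, 2320]);


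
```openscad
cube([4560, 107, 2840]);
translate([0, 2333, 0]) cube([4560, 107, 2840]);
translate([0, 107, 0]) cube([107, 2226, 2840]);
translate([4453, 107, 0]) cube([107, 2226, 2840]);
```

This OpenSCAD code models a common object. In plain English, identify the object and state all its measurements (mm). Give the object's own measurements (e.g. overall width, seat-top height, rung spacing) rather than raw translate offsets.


The wall frame of a small rectangular building: four walls, each 2840 mm tall and 107 mm thick, enclosing a footprint 4560 mm (x) by 2440 mm (y) outside-to-outside, with no floor or roof. The front and back walls (the −y and +y sides) span the full width; the two side walls fit between them.


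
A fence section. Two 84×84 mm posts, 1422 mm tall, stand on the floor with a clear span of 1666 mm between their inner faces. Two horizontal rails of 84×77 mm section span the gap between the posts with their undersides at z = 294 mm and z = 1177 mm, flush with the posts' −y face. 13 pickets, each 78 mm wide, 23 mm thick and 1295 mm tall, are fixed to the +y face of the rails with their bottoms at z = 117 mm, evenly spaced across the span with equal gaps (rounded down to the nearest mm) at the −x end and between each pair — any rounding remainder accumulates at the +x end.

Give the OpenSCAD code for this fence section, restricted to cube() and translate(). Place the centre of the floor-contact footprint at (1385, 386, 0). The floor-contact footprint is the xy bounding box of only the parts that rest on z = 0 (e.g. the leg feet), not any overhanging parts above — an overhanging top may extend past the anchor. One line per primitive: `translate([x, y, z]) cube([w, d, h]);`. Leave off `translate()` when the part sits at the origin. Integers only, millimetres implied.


translate([468, 344, 0]) cube([84, 84, 1422]);
translate([2218, 344, 0]) cube([84, 84, 1422]);
translate([552, 344, 294]) cube([1666, 84, 77]);
translate([552, 344, 1177]) cube([1666, 84, 77]);
translate([598, 428, 117]) cube([78, 23, 1295]);
translate([722, 428, 117]) cube([78, 23, 1295]);
translate([846, 428, 117]) cube([78, 23, 1295]);
translate([970, 428, 117]) cube([78, 23, 1295]);
translate([1094, 428, 117]) cube([78, 23, 1295]);
translate([1218, 428, 117]) cube([78, 23, 1295]);
translate([1342, 428, 117]) cube([78, 23, 1295]);
translate([1466, 428, 117]) cube([78, 23, 1295]);
translate([1590, 428, 117]) cube([78, 23, 1295]);
translate([1714, 428, 117]) cube([78, 23, 1295]);
translate([1838, 428, 117]) cube([78, 23, 1295]);
translate([1962, 428, 117]) cube([78, 23, 1295]);
translate([2086, 428, 117]) cube([78, 23, 1295]);


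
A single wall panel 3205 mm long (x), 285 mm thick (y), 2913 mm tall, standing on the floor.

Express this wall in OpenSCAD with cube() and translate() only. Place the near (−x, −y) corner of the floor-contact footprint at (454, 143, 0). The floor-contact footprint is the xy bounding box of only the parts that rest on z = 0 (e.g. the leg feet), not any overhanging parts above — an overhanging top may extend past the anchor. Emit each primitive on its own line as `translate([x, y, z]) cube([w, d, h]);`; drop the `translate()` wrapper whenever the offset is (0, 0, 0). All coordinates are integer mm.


translate([454, 143, 0]) cube([3205, 285, 2913]);


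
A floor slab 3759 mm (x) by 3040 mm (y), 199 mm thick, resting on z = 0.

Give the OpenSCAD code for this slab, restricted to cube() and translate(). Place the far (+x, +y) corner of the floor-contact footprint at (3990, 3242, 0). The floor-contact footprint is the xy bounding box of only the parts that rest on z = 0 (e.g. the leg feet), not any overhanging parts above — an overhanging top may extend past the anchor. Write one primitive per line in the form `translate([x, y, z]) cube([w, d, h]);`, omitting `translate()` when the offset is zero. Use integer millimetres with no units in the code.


translate([231, 202, 0]) cube([3759, 3040, 199]);


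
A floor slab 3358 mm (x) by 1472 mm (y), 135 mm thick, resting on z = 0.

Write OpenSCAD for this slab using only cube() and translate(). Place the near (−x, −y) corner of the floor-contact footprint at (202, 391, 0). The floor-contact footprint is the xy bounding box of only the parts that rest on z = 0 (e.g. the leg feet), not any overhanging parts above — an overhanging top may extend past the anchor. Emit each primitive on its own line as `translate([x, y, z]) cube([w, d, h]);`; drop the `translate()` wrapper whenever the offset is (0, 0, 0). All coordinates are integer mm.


translate([202, 391, 0]) cube([3358, 1472, 135]);


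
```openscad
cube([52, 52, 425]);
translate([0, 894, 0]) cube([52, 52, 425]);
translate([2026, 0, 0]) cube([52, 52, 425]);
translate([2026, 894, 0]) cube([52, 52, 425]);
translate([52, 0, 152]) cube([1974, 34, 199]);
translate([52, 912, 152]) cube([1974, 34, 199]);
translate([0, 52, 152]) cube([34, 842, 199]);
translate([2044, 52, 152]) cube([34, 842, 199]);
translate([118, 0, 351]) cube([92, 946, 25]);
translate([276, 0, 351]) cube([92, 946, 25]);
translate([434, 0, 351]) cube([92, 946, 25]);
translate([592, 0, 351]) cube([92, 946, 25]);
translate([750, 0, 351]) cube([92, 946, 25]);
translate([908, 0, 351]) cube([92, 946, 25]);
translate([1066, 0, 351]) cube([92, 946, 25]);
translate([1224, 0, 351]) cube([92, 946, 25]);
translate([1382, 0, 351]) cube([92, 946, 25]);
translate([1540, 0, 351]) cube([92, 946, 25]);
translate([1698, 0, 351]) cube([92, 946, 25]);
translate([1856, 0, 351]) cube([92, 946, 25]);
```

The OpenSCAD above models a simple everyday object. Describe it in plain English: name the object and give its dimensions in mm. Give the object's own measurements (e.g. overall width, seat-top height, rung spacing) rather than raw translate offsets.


A bed frame 2078 mm long (x) by 946 mm wide (y). Four 52×52 mm corner posts, 425 mm tall, at the corners of the footprint. Four rails of 34 mm thickness and 199 mm height run between adjacent posts with their undersides at z = 152 mm, their outer faces flush with the outside of the frame (the two x-running rails run between the posts' inner faces; the two y-running rails run between the posts' inner faces). 12 slats, each 92 mm wide (x) and 25 mm thick, lie across the top of the two x-running rails, running the full 946 mm width of the frame in y; along x they sit between the end posts with a 66 mm gap after the −x posts and between neighbouring slats, leaving 78 mm before the +x posts.
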